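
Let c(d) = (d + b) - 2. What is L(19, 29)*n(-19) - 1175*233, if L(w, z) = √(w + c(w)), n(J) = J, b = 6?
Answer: -273775 - 19*√42 ≈ -2.7390e+5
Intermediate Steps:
c(d) = 4 + d (c(d) = (d + 6) - 2 = (6 + d) - 2 = 4 + d)
L(w, z) = √(4 + 2*w) (L(w, z) = √(w + (4 + w)) = √(4 + 2*w))
L(19, 29)*n(-19) - 1175*233 = √(4 + 2*19)*(-19) - 1175*233 = √(4 + 38)*(-19) - 1*273775 = √42*(-19) - 273775 = -19*√42 - 273775 = -273775 - 19*√42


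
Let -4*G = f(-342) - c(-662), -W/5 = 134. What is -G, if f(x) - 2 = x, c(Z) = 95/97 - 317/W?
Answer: -22190999/259960 ≈ -85.363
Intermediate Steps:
W = -670 (W = -5*134 = -670)
c(Z) = 94399/64990 (c(Z) = 95/97 - 317/(-670) = 95*(1/97) - 317*(-1/670) = 95/97 + 317/670 = 94399/64990)
f(x) = 2 + x
G = 22190999/259960 (G = -((2 - 342) - 1*94399/64990)/4 = -(-340 - 94399/64990)/4 = -1/4*(-22190999/64990) = 22190999/259960 ≈ 85.363)
-G = -1*22190999/259960 = -22190999/259960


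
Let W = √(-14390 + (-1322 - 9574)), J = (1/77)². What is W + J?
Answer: 1/5929 + I*√25286 ≈ 0.00016866 + 159.02*I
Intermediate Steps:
J = 1/5929 (J = (1/77)² = 1/5929 ≈ 0.00016866)
W = I*√25286 (W = √(-14390 - 10896) = √(-25286) = I*√25286 ≈ 159.02*I)
W + J = I*√25286 + 1/5929 = 1/5929 + I*√25286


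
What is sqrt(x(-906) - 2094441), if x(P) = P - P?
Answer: I*sqrt(2094441) ≈ 1447.2*I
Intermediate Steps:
x(P) = 0
sqrt(x(-906) - 2094441) = sqrt(0 - 2094441) = sqrt(-2094441) = I*sqrt(2094441)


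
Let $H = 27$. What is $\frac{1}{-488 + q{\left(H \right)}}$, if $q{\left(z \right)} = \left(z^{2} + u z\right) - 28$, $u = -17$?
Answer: $- \frac{1}{246} \approx -0.004065$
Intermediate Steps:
$q{\left(z \right)} = -28 + z^{2} - 17 z$ ($q{\left(z \right)} = \left(z^{2} - 17 z\right) - 28 = -28 + z^{2} - 17 z$)
$\frac{1}{-488 + q{\left(H \right)}} = \frac{1}{-488 - \left(487 - 729\right)} = \frac{1}{-488 - -242} = \frac{1}{-488 + 242} = \frac{1}{-246} = - \frac{1}{246}$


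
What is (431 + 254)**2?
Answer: 469225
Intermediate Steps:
(431 + 254)**2 = 685**2 = 469225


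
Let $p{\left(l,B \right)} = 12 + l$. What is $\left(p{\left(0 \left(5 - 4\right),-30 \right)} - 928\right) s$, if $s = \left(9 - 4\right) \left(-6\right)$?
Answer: $27480$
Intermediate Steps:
$s = -30$ ($s = 5 \left(-6\right) = -30$)
$\left(p{\left(0 \left(5 - 4\right),-30 \right)} - 928\right) s = \left(\left(12 + 0 \left(5 - 4\right)\right) - 928\right) \left(-30\right) = \left(\left(12 + 0 \cdot 1\right) - 928\right) \left(-30\right) = \left(\left(12 + 0\right) - 928\right) \left(-30\right) = \left(12 - 928\right) \left(-30\right) = \left(-916\right) \left(-30\right) = 27480$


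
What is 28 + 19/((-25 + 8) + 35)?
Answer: 523/18 ≈ 29.056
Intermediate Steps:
28 + 19/((-25 + 8) + 35) = 28 + 19/(-17 + 35) = 28 + 19/18 = 523/18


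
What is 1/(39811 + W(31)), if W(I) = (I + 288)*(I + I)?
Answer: 1/59589 ≈ 1.6782e-5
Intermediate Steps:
W(I) = 2*I*(288 + I) (W(I) = (288 + I)*(2*I) = 2*I*(288 + I))
1/(39811 + W(31)) = 1/(39811 + 2*31*(288 + 31)) = 1/(39811 + 2*31*319) = 1/(39811 + 19778) = 1/59589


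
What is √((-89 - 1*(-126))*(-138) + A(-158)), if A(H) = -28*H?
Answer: I*√682 ≈ 26.115*I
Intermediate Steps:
√((-89 - 1*(-126))*(-138) + A(-158)) = √((-89 - 1*(-126))*(-138) - 28*(-158)) = √((-89 + 126)*(-138) + 4424) = √(37*(-138) + 4424) = √(-5106 + 4424) = √(-682) = I*√682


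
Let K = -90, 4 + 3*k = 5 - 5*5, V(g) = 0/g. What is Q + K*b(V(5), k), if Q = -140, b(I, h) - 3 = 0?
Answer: -410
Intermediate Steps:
V(g) = 0
k = -8 (k = -4/3 + (5 - 5*5)/3 = -4/3 + (5 - 25)/3 = -4/3 + (⅓)*(-20) = -4/3 - 20/3 = -8)
b(I, h) = 3 (b(I, h) = 3 + 0 = 3)
Q + K*b(V(5), k) = -140 - 90*3 = -140 - 270 = -410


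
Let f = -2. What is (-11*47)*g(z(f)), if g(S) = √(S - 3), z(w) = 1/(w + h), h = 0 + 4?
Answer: -517*I*√10/2 ≈ -817.45*I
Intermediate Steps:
h = 4
z(w) = 1/(4 + w) (z(w) = 1/(w + 4) = 1/(4 + w))
g(S) = √(-3 + S)
(-11*47)*g(z(f)) = (-11*47)*√(-3 + 1/(4 - 2)) = -517*√(-3 + 1/2) = -517*√(-3 + ½) = -517*I*√10/2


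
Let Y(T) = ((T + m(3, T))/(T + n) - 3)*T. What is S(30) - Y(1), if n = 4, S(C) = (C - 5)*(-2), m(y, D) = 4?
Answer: -48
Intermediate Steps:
S(C) = 10 - 2*C (S(C) = (-5 + C)*(-2) = 10 - 2*C)
Y(T) = -2*T (Y(T) = ((T + 4)/(T + 4) - 3)*T = ((4 + T)/(4 + T) - 3)*T = (1 - 3)*T = -2*T)
S(30) - Y(1) = (10 - 2*30) - (-2) = (10 - 60) - 1*(-2) = -50 + 2 = -48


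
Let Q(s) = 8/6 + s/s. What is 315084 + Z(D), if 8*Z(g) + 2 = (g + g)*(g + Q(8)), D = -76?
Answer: 3797801/12 ≈ 3.1648e+5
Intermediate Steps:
Q(s) = 7/3 (Q(s) = 8*(⅙) + 1 = 4/3 + 1 = 7/3)
Z(g) = -¼ + g*(7/3 + g)/4 (Z(g) = -¼ + ((g + g)*(g + 7/3))/8 = -¼ + ((2*g)*(7/3 + g))/8 = -¼ + (2*g*(7/3 + g))/8 = -¼ + g*(7/3 + g)/4)
315084 + Z(D) = 315084 + (-¼ + (¼)*(-76)² + (7/12)*(-76)) = 315084 + (-¼ + (¼)*5776 - 133/3) = 315084 + (-¼ + 1444 - 133/3) = 315084 + 16793/12 = 3797801/12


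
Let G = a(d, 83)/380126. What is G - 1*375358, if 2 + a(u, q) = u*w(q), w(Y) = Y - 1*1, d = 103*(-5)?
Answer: -71341688670/190063 ≈ -3.7536e+5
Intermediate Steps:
d = -515
w(Y) = -1 + Y (w(Y) = Y - 1 = -1 + Y)
a(u, q) = -2 + u*(-1 + q)
G = -21116/190063 (G = (-2 - 515*(-1 + 83))/380126 = (-2 - 515*82)*(1/380126) = (-2 - 42230)*(1/380126) = -42232*1/380126 = -21116/190063 ≈ -0.11110)
G - 1*375358 = -21116/190063 - 1*375358 = -21116/190063 - 375358 = -71341688670/190063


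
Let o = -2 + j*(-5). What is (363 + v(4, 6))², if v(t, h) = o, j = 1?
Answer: 126736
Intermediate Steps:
o = -7 (o = -2 + 1*(-5) = -2 - 5 = -7)
v(t, h) = -7
(363 + v(4, 6))² = (363 - 7)² = 356² = 126736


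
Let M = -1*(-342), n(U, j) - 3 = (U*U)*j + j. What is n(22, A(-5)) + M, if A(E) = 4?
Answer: 2285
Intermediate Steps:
n(U, j) = 3 + j + j*U² (n(U, j) = 3 + ((U*U)*j + j) = 3 + (U²*j + j) = 3 + (j*U² + j) = 3 + (j + j*U²) = 3 + j + j*U²)
M = 342
n(22, A(-5)) + M = (3 + 4 + 4*22²) + 342 = (3 + 4 + 4*484) + 342 = (3 + 4 + 1936) + 342 = 1943 + 342 = 2285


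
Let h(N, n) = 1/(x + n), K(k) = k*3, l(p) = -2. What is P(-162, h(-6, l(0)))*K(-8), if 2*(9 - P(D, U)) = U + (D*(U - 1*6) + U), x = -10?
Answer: 11608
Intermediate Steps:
K(k) = 3*k
h(N, n) = 1/(-10 + n)
P(D, U) = 9 - U - D*(-6 + U)/2 (P(D, U) = 9 - (U + (D*(U - 1*6) + U))/2 = 9 - (U + (D*(U - 6) + U))/2 = 9 - (U + (D*(-6 + U) + U))/2 = 9 - (U + (U + D*(-6 + U)))/2 = 9 - (2*U + D*(-6 + U))/2 = 9 + (-U - D*(-6 + U)/2) = 9 - U - D*(-6 + U)/2)
P(-162, h(-6, l(0)))*K(-8) = (9 - 1/(-10 - 2) + 3*(-162) - 1/2*(-162)/(-10 - 2))*(3*(-8)) = (9 - 1/(-12) - 486 - 1/2*(-162)/(-12))*(-24) = (9 - 1*(-1/12) - 486 - 1/2*(-162)*(-1/12))*(-24) = (9 + 1/12 - 486 - 27/4)*(-24) = -1451/3*(-24) = 11608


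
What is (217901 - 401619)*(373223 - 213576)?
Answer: -29330027546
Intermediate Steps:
(217901 - 401619)*(373223 - 213576) = -183718*159647 = -29330027546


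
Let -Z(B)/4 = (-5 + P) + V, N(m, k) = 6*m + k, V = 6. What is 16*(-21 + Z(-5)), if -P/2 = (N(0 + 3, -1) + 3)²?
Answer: 50800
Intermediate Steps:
N(m, k) = k + 6*m
P = -800 (P = -2*((-1 + 6*(0 + 3)) + 3)² = -2*((-1 + 6*3) + 3)² = -2*((-1 + 18) + 3)² = -2*(17 + 3)² = -2*20² = -2*400 = -800)
Z(B) = 3196 (Z(B) = -4*((-5 - 800) + 6) = -4*(-805 + 6) = -4*(-799) = 3196)
16*(-21 + Z(-5)) = 16*(-21 + 3196) = 16*3175 = 50800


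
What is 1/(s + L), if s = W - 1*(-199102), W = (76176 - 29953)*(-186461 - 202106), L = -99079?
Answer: -1/17960632418 ≈ -5.5677e-11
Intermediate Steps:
W = -17960732441 (W = 46223*(-388567) = -17960732441)
s = -17960533339 (s = -17960732441 - 1*(-199102) = -17960732441 + 199102 = -17960533339)
1/(s + L) = 1/(-17960533339 - 99079) = 1/(-17960632418) = -1/17960632418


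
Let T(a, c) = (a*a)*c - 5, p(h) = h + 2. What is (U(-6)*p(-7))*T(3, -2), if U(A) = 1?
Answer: 115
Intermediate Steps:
p(h) = 2 + h
T(a, c) = -5 + c*a² (T(a, c) = a²*c - 5 = c*a² - 5 = -5 + c*a²)
(U(-6)*p(-7))*T(3, -2) = (1*(2 - 7))*(-5 - 2*3²) = (1*(-5))*(-5 - 2*9) = -5*(-5 - 18) = -5*(-23) = 115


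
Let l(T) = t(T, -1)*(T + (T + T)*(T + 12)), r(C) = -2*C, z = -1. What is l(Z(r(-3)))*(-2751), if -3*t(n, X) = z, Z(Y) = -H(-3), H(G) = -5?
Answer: -160475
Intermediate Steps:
Z(Y) = 5 (Z(Y) = -1*(-5) = 5)
t(n, X) = 1/3 (t(n, X) = -1/3*(-1) = 1/3)
l(T) = T/3 + 2*T*(12 + T)/3 (l(T) = (T + (T + T)*(T + 12))/3 = (T + (2*T)*(12 + T))/3 = (T + 2*T*(12 + T))/3 = T/3 + 2*T*(12 + T)/3)
l(Z(r(-3)))*(-2751) = ((1/3)*5*(25 + 2*5))*(-2751) = ((1/3)*5*(25 + 10))*(-2751) = ((1/3)*5*35)*(-2751) = (175/3)*(-2751) = -160475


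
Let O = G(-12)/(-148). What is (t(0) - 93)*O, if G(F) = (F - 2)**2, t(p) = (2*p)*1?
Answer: 4557/37 ≈ 123.16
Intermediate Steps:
t(p) = 2*p
G(F) = (-2 + F)**2
O = -49/37 (O = (-2 - 12)**2/(-148) = (-14)**2*(-1/148) = 196*(-1/148) = -49/37 ≈ -1.3243)
(t(0) - 93)*O = (2*0 - 93)*(-49/37) = (0 - 93)*(-49/37) = -93*(-49/37) = 4557/37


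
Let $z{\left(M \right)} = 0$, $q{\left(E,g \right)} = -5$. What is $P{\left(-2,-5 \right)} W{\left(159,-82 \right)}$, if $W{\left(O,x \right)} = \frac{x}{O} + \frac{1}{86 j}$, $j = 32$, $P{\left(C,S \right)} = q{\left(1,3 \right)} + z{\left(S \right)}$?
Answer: $\frac{1127525}{437568} \approx 2.5768$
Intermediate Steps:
$P{\left(C,S \right)} = -5$ ($P{\left(C,S \right)} = -5 + 0 = -5$)
$W{\left(O,x \right)} = \frac{1}{2752} + \frac{x}{O}$ ($W{\left(O,x \right)} = \frac{x}{O} + \frac{1}{86 \cdot 32} = \frac{x}{O} + \frac{1}{86} \cdot \frac{1}{32} = \frac{x}{O} + \frac{1}{2752} = \frac{1}{2752} + \frac{x}{O}$)
$P{\left(-2,-5 \right)} W{\left(159,-82 \right)} = - 5 \frac{-82 + \frac{1}{2752} \cdot 159}{159} = - 5 \frac{-82 + \frac{159}{2752}}{159} = - 5 \cdot \frac{1}{159} \left(- \frac{225505}{2752}\right) = \left(-5\right) \left(- \frac{225505}{437568}\right) = \frac{1127525}{437568}$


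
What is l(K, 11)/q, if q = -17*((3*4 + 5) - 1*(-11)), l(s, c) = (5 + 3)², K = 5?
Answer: -16/119 ≈ -0.13445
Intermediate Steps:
l(s, c) = 64 (l(s, c) = 8² = 64)
q = -476 (q = -17*((12 + 5) + 11) = -17*(17 + 11) = -17*28 = -476)
l(K, 11)/q = 64/(-476) = 64*(-1/476) = -16/119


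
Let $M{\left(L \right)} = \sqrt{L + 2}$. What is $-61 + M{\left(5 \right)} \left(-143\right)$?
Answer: $-61 - 143 \sqrt{7} \approx -439.34$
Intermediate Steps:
$M{\left(L \right)} = \sqrt{2 + L}$
$-61 + M{\left(5 \right)} \left(-143\right) = -61 + \sqrt{2 + 5} \left(-143\right) = -61 + \sqrt{7} \left(-143\right) = -61 - 143 \sqrt{7}$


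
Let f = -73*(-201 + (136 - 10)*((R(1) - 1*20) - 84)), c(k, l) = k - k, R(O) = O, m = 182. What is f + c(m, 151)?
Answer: 962067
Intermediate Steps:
c(k, l) = 0
f = 962067 (f = -73*(-201 + (136 - 10)*((1 - 1*20) - 84)) = -73*(-201 + 126*((1 - 20) - 84)) = -73*(-201 + 126*(-19 - 84)) = -73*(-201 + 126*(-103)) = -73*(-201 - 12978) = -73*(-13179) = 962067)
f + c(m, 151) = 962067 + 0 = 962067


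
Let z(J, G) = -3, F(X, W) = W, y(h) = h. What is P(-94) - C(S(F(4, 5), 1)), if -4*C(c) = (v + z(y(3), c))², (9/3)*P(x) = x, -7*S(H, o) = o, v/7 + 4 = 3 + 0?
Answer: -19/3 ≈ -6.3333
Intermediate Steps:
v = -7 (v = -28 + 7*(3 + 0) = -28 + 7*3 = -28 + 21 = -7)
S(H, o) = -o/7
P(x) = x/3
C(c) = -25 (C(c) = -(-7 - 3)²/4 = -¼*(-10)² = -¼*100 = -25)
P(-94) - C(S(F(4, 5), 1)) = (⅓)*(-94) - 1*(-25) = -94/3 + 25 = -19/3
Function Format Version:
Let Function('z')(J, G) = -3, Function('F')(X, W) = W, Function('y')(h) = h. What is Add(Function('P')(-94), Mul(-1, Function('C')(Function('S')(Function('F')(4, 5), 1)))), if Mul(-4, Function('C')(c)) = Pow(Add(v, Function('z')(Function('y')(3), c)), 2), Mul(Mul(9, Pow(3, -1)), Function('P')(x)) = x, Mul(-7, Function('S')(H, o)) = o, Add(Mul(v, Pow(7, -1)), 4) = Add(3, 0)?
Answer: Rational(-19, 3) ≈ -6.3333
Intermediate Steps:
v = -7 (v = Add(-28, Mul(7, Add(3, 0))) = Add(-28, Mul(7, 3)) = Add(-28, 21) = -7)
Function('S')(H, o) = Mul(Rational(-1, 7), o)
Function('P')(x) = Mul(Rational(1, 3), x)
Function('C')(c) = -25 (Function('C')(c) = Mul(Rational(-1, 4), Pow(Add(-7, -3), 2)) = Mul(Rational(-1, 4), Pow(-10, 2)) = Mul(Rational(-1, 4), 100) = -25)
Add(Function('P')(-94), Mul(-1, Function('C')(Function('S')(Function('F')(4, 5), 1)))) = Add(Mul(Rational(1, 3), -94), Mul(-1, -25)) = Add(Rational(-94, 3), 25) = Rational(-19, 3)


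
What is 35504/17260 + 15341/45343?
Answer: 468660883/195655045 ≈ 2.3953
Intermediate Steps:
35504/17260 + 15341/45343 = 35504*(1/17260) + 15341*(1/45343) = 8876/4315 + 15341/45343 = 468660883/195655045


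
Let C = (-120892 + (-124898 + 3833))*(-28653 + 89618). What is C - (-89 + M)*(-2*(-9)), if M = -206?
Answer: -14750903195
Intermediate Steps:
C = -14750908505 (C = (-120892 - 121065)*60965 = -241957*60965 = -14750908505)
C - (-89 + M)*(-2*(-9)) = -14750908505 - (-89 - 206)*(-2*(-9)) = -14750908505 - (-295)*18 = -14750908505 - 1*(-5310) = -14750908505 + 5310 = -14750903195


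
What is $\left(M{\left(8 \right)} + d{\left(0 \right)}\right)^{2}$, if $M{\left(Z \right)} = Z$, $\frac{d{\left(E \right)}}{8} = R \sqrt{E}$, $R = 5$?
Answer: $64$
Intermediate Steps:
$d{\left(E \right)} = 40 \sqrt{E}$ ($d{\left(E \right)} = 8 \cdot 5 \sqrt{E} = 40 \sqrt{E}$)
$\left(M{\left(8 \right)} + d{\left(0 \right)}\right)^{2} = \left(8 + 40 \sqrt{0}\right)^{2} = \left(8 + 40 \cdot 0\right)^{2} = \left(8 + 0\right)^{2} = 8^{2} = 64$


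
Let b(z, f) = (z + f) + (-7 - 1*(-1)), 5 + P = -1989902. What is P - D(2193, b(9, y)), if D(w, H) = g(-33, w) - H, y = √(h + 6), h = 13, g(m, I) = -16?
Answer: -1989888 + √19 ≈ -1.9899e+6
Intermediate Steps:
P = -1989907 (P = -5 - 1989902 = -1989907)
y = √19 (y = √(13 + 6) = √19 ≈ 4.3589)
b(z, f) = -6 + f + z (b(z, f) = (f + z) + (-7 + 1) = (f + z) - 6 = -6 + f + z)
D(w, H) = -16 - H
P - D(2193, b(9, y)) = -1989907 - (-16 - (-6 + √19 + 9)) = -1989907 - (-16 - (3 + √19)) = -1989907 - (-16 + (-3 - √19)) = -1989907 - (-19 - √19) = -1989907 + (19 + √19) = -1989888 + √19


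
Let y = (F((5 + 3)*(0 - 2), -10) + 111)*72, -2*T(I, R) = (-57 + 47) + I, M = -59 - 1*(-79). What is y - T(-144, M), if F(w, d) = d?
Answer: 7195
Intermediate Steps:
M = 20 (M = -59 + 79 = 20)
T(I, R) = 5 - I/2 (T(I, R) = -((-57 + 47) + I)/2 = -(-10 + I)/2 = 5 - I/2)
y = 7272 (y = (-10 + 111)*72 = 101*72 = 7272)
y - T(-144, M) = 7272 - (5 - 1/2*(-144)) = 7272 - (5 + 72) = 7272 - 1*77 = 7272 - 77 = 7195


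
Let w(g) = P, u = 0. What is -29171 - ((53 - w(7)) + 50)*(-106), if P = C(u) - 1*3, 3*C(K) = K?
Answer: -17935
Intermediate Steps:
C(K) = K/3
P = -3 (P = (1/3)*0 - 1*3 = 0 - 3 = -3)
w(g) = -3
-29171 - ((53 - w(7)) + 50)*(-106) = -29171 - ((53 - 1*(-3)) + 50)*(-106) = -29171 - ((53 + 3) + 50)*(-106) = -29171 - (56 + 50)*(-106) = -29171 - 106*(-106) = -29171 - 1*(-11236) = -29171 + 11236 = -17935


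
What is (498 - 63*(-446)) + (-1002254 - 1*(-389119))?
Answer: -584539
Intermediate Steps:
(498 - 63*(-446)) + (-1002254 - 1*(-389119)) = (498 + 28098) + (-1002254 + 389119) = 28596 - 613135 = -584539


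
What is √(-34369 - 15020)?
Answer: I*√49389 ≈ 222.24*I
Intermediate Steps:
√(-34369 - 15020) = √(-49389) = I*√49389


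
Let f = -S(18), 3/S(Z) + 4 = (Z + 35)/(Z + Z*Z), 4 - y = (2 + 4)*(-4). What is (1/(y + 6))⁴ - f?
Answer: -1371079421/1757281840 ≈ -0.78023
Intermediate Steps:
y = 28 (y = 4 - (2 + 4)*(-4) = 4 - 6*(-4) = 4 - 1*(-24) = 4 + 24 = 28)
S(Z) = 3/(-4 + (35 + Z)/(Z + Z²)) (S(Z) = 3/(-4 + (Z + 35)/(Z + Z*Z)) = 3/(-4 + (35 + Z)/(Z + Z²)))
f = 1026/1315 (f = -(-3)*18*(1 + 18)/(-35 + 3*18 + 4*18²) = -(-3)*18*19/(-35 + 54 + 4*324) = -(-3)*18*19/(-35 + 54 + 1296) = -(-3)*18*19/1315 = -1*(-1026/1315) = 1026/1315 ≈ 0.78023)
(1/(y + 6))⁴ - f = (1/(28 + 6))⁴ - 1*1026/1315 = (1/34)⁴ - 1026/1315 = 1/1336336 - 1026/1315 = -1371079421/1757281840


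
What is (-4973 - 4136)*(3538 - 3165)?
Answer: -3397657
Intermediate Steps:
(-4973 - 4136)*(3538 - 3165) = -9109*373 = -3397657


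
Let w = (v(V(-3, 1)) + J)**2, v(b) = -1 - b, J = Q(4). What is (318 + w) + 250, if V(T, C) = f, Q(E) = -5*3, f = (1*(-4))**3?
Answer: 2872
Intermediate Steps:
f = -64 (f = (-4)**3 = -64)
Q(E) = -15
J = -15
V(T, C) = -64
w = 2304 (w = ((-1 - 1*(-64)) - 15)**2 = ((-1 + 64) - 15)**2 = (63 - 15)**2 = 48**2 = 2304)
(318 + w) + 250 = (318 + 2304) + 250 = 2622 + 250 = 2872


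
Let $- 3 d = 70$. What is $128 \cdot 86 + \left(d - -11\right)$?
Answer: $\frac{32987}{3} \approx 10996.0$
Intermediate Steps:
$d = - \frac{70}{3}$ ($d = \left(- \frac{1}{3}\right) 70 = - \frac{70}{3} \approx -23.333$)
$128 \cdot 86 + \left(d - -11\right) = 128 \cdot 86 - \frac{37}{3} = 11008 + \left(- \frac{70}{3} + 11\right) = 11008 - \frac{37}{3} = \frac{32987}{3}$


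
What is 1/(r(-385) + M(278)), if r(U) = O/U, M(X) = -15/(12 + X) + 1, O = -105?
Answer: 638/779 ≈ 0.81900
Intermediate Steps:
M(X) = 1 - 15/(12 + X) (M(X) = -15/(12 + X) + 1 = 1 - 15/(12 + X))
r(U) = -105/U
1/(r(-385) + M(278)) = 1/(-105/(-385) + (-3 + 278)/(12 + 278)) = 1/(-105*(-1/385) + 275/290) = 1/(3/11 + (1/290)*275) = 1/(3/11 + 55/58) = 1/(779/638) = 638/779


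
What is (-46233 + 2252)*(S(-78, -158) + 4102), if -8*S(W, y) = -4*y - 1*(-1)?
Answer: -1415440523/8 ≈ -1.7693e+8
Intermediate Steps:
S(W, y) = -⅛ + y/2 (S(W, y) = -(-4*y - 1*(-1))/8 = -(-4*y + 1)/8 = -(1 - 4*y)/8 = -⅛ + y/2)
(-46233 + 2252)*(S(-78, -158) + 4102) = (-46233 + 2252)*((-⅛ + (½)*(-158)) + 4102) = -43981*((-⅛ - 79) + 4102) = -43981*(-633/8 + 4102) = -43981*32183/8 = -1415440523/8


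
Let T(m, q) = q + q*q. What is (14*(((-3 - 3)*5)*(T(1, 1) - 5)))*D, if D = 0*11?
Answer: 0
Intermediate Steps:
T(m, q) = q + q²
D = 0
(14*(((-3 - 3)*5)*(T(1, 1) - 5)))*D = (14*(((-3 - 3)*5)*(1*(1 + 1) - 5)))*0 = (14*((-6*5)*(1*2 - 5)))*0 = (14*(-30*(2 - 5)))*0 = (14*(-30*(-3)))*0 = (14*90)*0 = 1260*0 = 0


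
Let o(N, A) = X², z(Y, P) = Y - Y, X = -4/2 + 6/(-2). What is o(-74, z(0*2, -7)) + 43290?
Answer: 43315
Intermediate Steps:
X = -5 (X = -4*½ + 6*(-½) = -2 - 3 = -5)
z(Y, P) = 0
o(N, A) = 25 (o(N, A) = (-5)² = 25)
o(-74, z(0*2, -7)) + 43290 = 25 + 43290 = 43315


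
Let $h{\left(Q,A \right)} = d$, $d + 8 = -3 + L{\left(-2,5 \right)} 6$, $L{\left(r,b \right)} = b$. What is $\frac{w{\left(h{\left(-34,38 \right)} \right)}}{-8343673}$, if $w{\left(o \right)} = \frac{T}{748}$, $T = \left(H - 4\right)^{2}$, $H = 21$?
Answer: $- \frac{17}{367121612} \approx -4.6306 \cdot 10^{-8}$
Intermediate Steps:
$T = 289$ ($T = \left(21 - 4\right)^{2} = 17^{2} = 289$)
$d = 19$ ($d = -8 + \left(-3 + 5 \cdot 6\right) = -8 + \left(-3 + 30\right) = -8 + 27 = 19$)
$h{\left(Q,A \right)} = 19$
$w{\left(o \right)} = \frac{17}{44}$ ($w{\left(o \right)} = \frac{289}{748} = 289 \cdot \frac{1}{748} = \frac{17}{44}$)
$\frac{w{\left(h{\left(-34,38 \right)} \right)}}{-8343673} = \frac{17}{44 \left(-8343673\right)} = \frac{17}{44} \left(- \frac{1}{8343673}\right) = - \frac{17}{367121612}$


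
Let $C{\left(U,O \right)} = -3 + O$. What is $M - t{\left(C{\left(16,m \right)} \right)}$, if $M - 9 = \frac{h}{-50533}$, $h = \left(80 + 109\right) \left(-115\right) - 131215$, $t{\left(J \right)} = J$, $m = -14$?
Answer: $\frac{209544}{7219} \approx 29.027$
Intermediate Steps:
$h = -152950$ ($h = 189 \left(-115\right) - 131215 = -21735 - 131215 = -152950$)
$M = \frac{86821}{7219}$ ($M = 9 - \frac{152950}{-50533} = 9 - - \frac{21850}{7219} = 9 + \frac{21850}{7219} = \frac{86821}{7219} \approx 12.027$)
$M - t{\left(C{\left(16,m \right)} \right)} = \frac{86821}{7219} - \left(-3 - 14\right) = \frac{86821}{7219} - -17 = \frac{86821}{7219} + 17 = \frac{209544}{7219}$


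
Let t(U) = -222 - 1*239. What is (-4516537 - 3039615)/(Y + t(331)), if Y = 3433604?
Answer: -7556152/3433143 ≈ -2.2009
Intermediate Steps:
t(U) = -461 (t(U) = -222 - 239 = -461)
(-4516537 - 3039615)/(Y + t(331)) = (-4516537 - 3039615)/(3433604 - 461) = -7556152/3433143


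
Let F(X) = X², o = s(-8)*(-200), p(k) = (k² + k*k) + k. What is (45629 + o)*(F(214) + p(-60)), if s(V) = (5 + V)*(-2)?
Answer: 2351893544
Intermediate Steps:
s(V) = -10 - 2*V
p(k) = k + 2*k² (p(k) = (k² + k²) + k = 2*k² + k = k + 2*k²)
o = -1200 (o = (-10 - 2*(-8))*(-200) = (-10 + 16)*(-200) = 6*(-200) = -1200)
(45629 + o)*(F(214) + p(-60)) = (45629 - 1200)*(214² - 60*(1 + 2*(-60))) = 44429*(45796 - 60*(1 - 120)) = 44429*(45796 - 60*(-119)) = 44429*(45796 + 7140) = 44429*52936 = 2351893544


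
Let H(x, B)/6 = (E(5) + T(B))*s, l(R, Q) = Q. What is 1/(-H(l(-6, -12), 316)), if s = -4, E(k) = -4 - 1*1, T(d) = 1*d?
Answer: 1/7464 ≈ 0.00013398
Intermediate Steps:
T(d) = d
E(k) = -5 (E(k) = -4 - 1 = -5)
H(x, B) = 120 - 24*B (H(x, B) = 6*((-5 + B)*(-4)) = 6*(20 - 4*B) = 120 - 24*B)
1/(-H(l(-6, -12), 316)) = 1/(-(120 - 24*316)) = 1/(-(120 - 7584)) = 1/(-1*(-7464)) = 1/7464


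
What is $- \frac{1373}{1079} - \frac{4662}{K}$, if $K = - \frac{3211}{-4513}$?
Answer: $- \frac{1746626429}{266513} \approx -6553.6$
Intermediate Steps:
$K = \frac{3211}{4513}$ ($K = \left(-3211\right) \left(- \frac{1}{4513}\right) = \frac{3211}{4513} \approx 0.7115$)
$- \frac{1373}{1079} - \frac{4662}{K} = - \frac{1373}{1079} - \frac{4662}{\frac{3211}{4513}} = \left(-1373\right) \frac{1}{1079} - \frac{21039606}{3211} = - \frac{1373}{1079} - \frac{21039606}{3211} = - \frac{1746626429}{266513}$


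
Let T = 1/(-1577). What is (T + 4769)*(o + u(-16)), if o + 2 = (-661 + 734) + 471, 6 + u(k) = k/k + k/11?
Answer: 44304514392/17347 ≈ 2.5540e+6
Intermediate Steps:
u(k) = -5 + k/11 (u(k) = -6 + (k/k + k/11) = -6 + (1 + k*(1/11)) = -6 + (1 + k/11) = -5 + k/11)
T = -1/1577 ≈ -0.00063412
o = 542 (o = -2 + ((-661 + 734) + 471) = -2 + (73 + 471) = -2 + 544 = 542)
(T + 4769)*(o + u(-16)) = (-1/1577 + 4769)*(542 + (-5 + (1/11)*(-16))) = 7520712*(542 + (-5 - 16/11))/1577 = 7520712*(542 - 71/11)/1577 = (7520712/1577)*(5891/11) = 44304514392/17347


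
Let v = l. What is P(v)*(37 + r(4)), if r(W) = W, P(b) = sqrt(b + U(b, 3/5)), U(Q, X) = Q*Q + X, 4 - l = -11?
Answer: 41*sqrt(6015)/5 ≈ 635.96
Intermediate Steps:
l = 15 (l = 4 - 1*(-11) = 4 + 11 = 15)
v = 15
U(Q, X) = X + Q**2 (U(Q, X) = Q**2 + X = X + Q**2)
P(b) = sqrt(3/5 + b + b**2) (P(b) = sqrt(b + (3/5 + b**2)) = sqrt(3/5 + b + b**2))
P(v)*(37 + r(4)) = (sqrt(15 + 25*15 + 25*15**2)/5)*(37 + 4) = (sqrt(15 + 375 + 25*225)/5)*41 = (sqrt(15 + 375 + 5625)/5)*41 = (sqrt(6015)/5)*41 = 41*sqrt(6015)/5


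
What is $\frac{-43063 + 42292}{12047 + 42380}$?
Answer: $- \frac{771}{54427} \approx -0.014166$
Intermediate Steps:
$\frac{-43063 + 42292}{12047 + 42380} = - \frac{771}{54427}$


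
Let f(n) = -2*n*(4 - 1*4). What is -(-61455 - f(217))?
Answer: 61455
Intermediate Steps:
f(n) = 0 (f(n) = -2*n*(4 - 4) = -2*n*0 = -1*0 = 0)
-(-61455 - f(217)) = -(-61455 - 1*0) = -(-61455 + 0) = -1*(-61455) = 61455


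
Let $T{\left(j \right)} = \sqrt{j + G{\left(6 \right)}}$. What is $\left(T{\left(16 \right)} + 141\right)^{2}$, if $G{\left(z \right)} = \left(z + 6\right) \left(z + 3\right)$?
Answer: $20005 + 564 \sqrt{31} \approx 23145.0$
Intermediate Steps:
$G{\left(z \right)} = \left(3 + z\right) \left(6 + z\right)$ ($G{\left(z \right)} = \left(6 + z\right) \left(3 + z\right) = \left(3 + z\right) \left(6 + z\right)$)
$T{\left(j \right)} = \sqrt{108 + j}$ ($T{\left(j \right)} = \sqrt{j + \left(18 + 6^{2} + 9 \cdot 6\right)} = \sqrt{j + \left(18 + 36 + 54\right)} = \sqrt{j + 108} = \sqrt{108 + j}$)
$\left(T{\left(16 \right)} + 141\right)^{2} = \left(\sqrt{108 + 16} + 141\right)^{2} = \left(\sqrt{124} + 141\right)^{2} = \left(2 \sqrt{31} + 141\right)^{2} = \left(141 + 2 \sqrt{31}\right)^{2}$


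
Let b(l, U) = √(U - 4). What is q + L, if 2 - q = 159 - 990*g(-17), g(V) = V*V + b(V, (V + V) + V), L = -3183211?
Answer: -2897258 + 990*I*√55 ≈ -2.8973e+6 + 7342.0*I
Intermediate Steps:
b(l, U) = √(-4 + U)
g(V) = V² + √(-4 + 3*V) (g(V) = V*V + √(-4 + ((V + V) + V)) = V² + √(-4 + (2*V + V)) = V² + √(-4 + 3*V))
q = 285953 + 990*I*√55 (q = 2 - (159 - 990*((-17)² + √(-4 + 3*(-17)))) = 2 - (159 - 990*(289 + √(-4 - 51))) = 2 - (159 - 990*(289 + √(-55))) = 2 - (159 - 990*(289 + I*√55)) = 2 - (159 + (-286110 - 990*I*√55)) = 2 - (-285951 - 990*I*√55) = 2 + (285951 + 990*I*√55) = 285953 + 990*I*√55 ≈ 2.8595e+5 + 7342.0*I)
q + L = (285953 + 990*I*√55) - 3183211 = -2897258 + 990*I*√55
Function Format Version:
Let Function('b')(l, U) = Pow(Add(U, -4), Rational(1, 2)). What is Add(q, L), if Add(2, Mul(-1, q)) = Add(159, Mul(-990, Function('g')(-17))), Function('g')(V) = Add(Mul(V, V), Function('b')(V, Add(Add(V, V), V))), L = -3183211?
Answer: Add(-2897258, Mul(990, I, Pow(55, Rational(1, 2)))) ≈ Add(-2.8973e+6, Mul(7342.0, I))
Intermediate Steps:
Function('b')(l, U) = Pow(Add(-4, U), Rational(1, 2))
Function('g')(V) = Add(Pow(V, 2), Pow(Add(-4, Mul(3, V)), Rational(1, 2))) (Function('g')(V) = Add(Mul(V, V), Pow(Add(-4, Add(Add(V, V), V)), Rational(1, 2))) = Add(Pow(V, 2), Pow(Add(-4, Add(Mul(2, V), V)), Rational(1, 2))) = Add(Pow(V, 2), Pow(Add(-4, Mul(3, V)), Rational(1, 2))))
q = Add(285953, Mul(990, I, Pow(55, Rational(1, 2)))) (q = Add(2, Mul(-1, Add(159, Mul(-990, Add(Pow(-17, 2), Pow(Add(-4, Mul(3, -17)), Rational(1, 2))))))) = Add(2, Mul(-1, Add(159, Mul(-990, Add(289, Pow(Add(-4, -51), Rational(1, 2))))))) = Add(2, Mul(-1, Add(159, Mul(-990, Add(289, Pow(-55, Rational(1, 2))))))) = Add(2, Mul(-1, Add(159, Mul(-990, Add(289, Mul(I, Pow(55, Rational(1, 2)))))))) = Add(2, Mul(-1, Add(159, Add(-286110, Mul(-990, I, Pow(55, Rational(1, 2))))))) = Add(2, Mul(-1, Add(-285951, Mul(-990, I, Pow(55, Rational(1, 2)))))) = Add(2, Add(285951, Mul(990, I, Pow(55, Rational(1, 2))))) = Add(285953, Mul(990, I, Pow(55, Rational(1, 2)))) ≈ Add(2.8595e+5, Mul(7342.0, I)))
Add(q, L) = Add(Add(285953, Mul(990, I, Pow(55, Rational(1, 2)))), -3183211) = Add(-2897258, Mul(990, I, Pow(55, Rational(1, 2))))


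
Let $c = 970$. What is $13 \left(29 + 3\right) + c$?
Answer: $1386$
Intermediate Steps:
$13 \left(29 + 3\right) + c = 13 \left(29 + 3\right) + 970 = 13 \cdot 32 + 970 = 416 + 970 = 1386$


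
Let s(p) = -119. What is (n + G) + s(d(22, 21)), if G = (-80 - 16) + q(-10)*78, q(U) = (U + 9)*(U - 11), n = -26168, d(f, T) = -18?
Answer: -24745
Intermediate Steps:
q(U) = (-11 + U)*(9 + U) (q(U) = (9 + U)*(-11 + U) = (-11 + U)*(9 + U))
G = 1542 (G = (-80 - 16) + (-99 + (-10)² - 2*(-10))*78 = -96 + (-99 + 100 + 20)*78 = -96 + 21*78 = -96 + 1638 = 1542)
(n + G) + s(d(22, 21)) = (-26168 + 1542) - 119 = -24626 - 119 = -24745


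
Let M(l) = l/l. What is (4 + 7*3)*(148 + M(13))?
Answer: 3725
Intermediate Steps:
M(l) = 1
(4 + 7*3)*(148 + M(13)) = (4 + 7*3)*(148 + 1) = (4 + 21)*149 = 25*149 = 3725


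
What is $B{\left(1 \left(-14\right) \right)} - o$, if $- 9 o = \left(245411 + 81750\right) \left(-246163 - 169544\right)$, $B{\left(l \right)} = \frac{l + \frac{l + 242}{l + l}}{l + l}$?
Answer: $- \frac{8885537030899}{588} \approx -1.5111 \cdot 10^{10}$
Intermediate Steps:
$B{\left(l \right)} = \frac{l + \frac{242 + l}{2 l}}{2 l}$
$o = \frac{45334372609}{3}$ ($o = - \frac{\left(245411 + 81750\right) \left(-246163 - 169544\right)}{9} = - \frac{327161 \left(-415707\right)}{9} = \left(- \frac{1}{9}\right) \left(-136003117827\right) = \frac{45334372609}{3} \approx 1.5111 \cdot 10^{10}$)
$B{\left(1 \left(-14\right) \right)} - o = \frac{242 + 1 \left(-14\right) + 2 \left(1 \left(-14\right)\right)^{2}}{4 \cdot 196} - \frac{45334372609}{3} = \frac{242 - 14 + 2 \left(-14\right)^{2}}{4 \cdot 196} - \frac{45334372609}{3} = \frac{1}{4} \cdot \frac{1}{196} \left(242 - 14 + 2 \cdot 196\right) - \frac{45334372609}{3} = \frac{1}{4} \cdot \frac{1}{196} \left(242 - 14 + 392\right) - \frac{45334372609}{3} = \frac{1}{4} \cdot \frac{1}{196} \cdot 620 - \frac{45334372609}{3} = \frac{155}{196} - \frac{45334372609}{3} = - \frac{8885537030899}{588}$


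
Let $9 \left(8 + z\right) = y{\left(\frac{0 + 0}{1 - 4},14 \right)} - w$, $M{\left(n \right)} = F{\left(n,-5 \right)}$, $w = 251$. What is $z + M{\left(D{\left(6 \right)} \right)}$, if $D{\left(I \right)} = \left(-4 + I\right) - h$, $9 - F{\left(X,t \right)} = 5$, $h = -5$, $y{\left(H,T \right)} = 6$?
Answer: $- \frac{281}{9} \approx -31.222$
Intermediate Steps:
$F{\left(X,t \right)} = 4$ ($F{\left(X,t \right)} = 9 - 5 = 4$)
$D{\left(I \right)} = 1 + I$ ($D{\left(I \right)} = \left(-4 + I\right) - -5 = \left(-4 + I\right) + 5 = 1 + I$)
$M{\left(n \right)} = 4$
$z = - \frac{317}{9}$ ($z = -8 + \frac{6 - 251}{9} = -8 + \frac{1}{9} \left(-245\right) = -8 - \frac{245}{9} = - \frac{317}{9} \approx -35.222$)
$z + M{\left(D{\left(6 \right)} \right)} = - \frac{317}{9} + 4 = - \frac{281}{9}$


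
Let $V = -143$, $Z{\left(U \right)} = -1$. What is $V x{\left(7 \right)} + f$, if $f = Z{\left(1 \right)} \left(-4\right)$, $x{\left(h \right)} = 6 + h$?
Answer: $-1855$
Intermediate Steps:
$f = 4$ ($f = \left(-1\right) \left(-4\right) = 4$)
$V x{\left(7 \right)} + f = - 143 \left(6 + 7\right) + 4 = \left(-143\right) 13 + 4 = -1859 + 4 = -1855$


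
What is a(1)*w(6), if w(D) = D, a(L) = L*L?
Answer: 6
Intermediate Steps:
a(L) = L**2
a(1)*w(6) = 1**2*6 = 1*6 = 6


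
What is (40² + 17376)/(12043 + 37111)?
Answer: 9488/24577 ≈ 0.38605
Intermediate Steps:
(40² + 17376)/(12043 + 37111) = (1600 + 17376)/49154 = 18976*(1/49154) = 9488/24577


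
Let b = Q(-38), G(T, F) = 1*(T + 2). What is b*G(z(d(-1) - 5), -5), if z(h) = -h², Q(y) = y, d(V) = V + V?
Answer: 1786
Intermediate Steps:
d(V) = 2*V
G(T, F) = 2 + T (G(T, F) = 1*(2 + T) = 2 + T)
b = -38
b*G(z(d(-1) - 5), -5) = -38*(2 - (2*(-1) - 5)²) = -38*(2 - (-2 - 5)²) = -38*(2 - 1*(-7)²) = -38*(2 - 1*49) = -38*(2 - 49) = -38*(-47) = 1786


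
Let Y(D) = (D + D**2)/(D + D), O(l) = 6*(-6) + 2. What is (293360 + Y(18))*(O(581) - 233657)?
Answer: -137115623649/2 ≈ -6.8558e+10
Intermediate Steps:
O(l) = -34 (O(l) = -36 + 2 = -34)
Y(D) = (D + D**2)/(2*D) (Y(D) = (D + D**2)/((2*D)) = (D + D**2)*(1/(2*D)) = (D + D**2)/(2*D))
(293360 + Y(18))*(O(581) - 233657) = (293360 + (1/2 + (1/2)*18))*(-34 - 233657) = (293360 + (1/2 + 9))*(-233691) = (293360 + 19/2)*(-233691) = (586739/2)*(-233691) = -137115623649/2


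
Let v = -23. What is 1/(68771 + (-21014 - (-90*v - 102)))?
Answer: 1/45789 ≈ 2.1839e-5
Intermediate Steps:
1/(68771 + (-21014 - (-90*v - 102))) = 1/(68771 + (-21014 - (-90*(-23) - 102))) = 1/(68771 + (-21014 - (2070 - 102))) = 1/(68771 + (-21014 - 1*1968)) = 1/(68771 + (-21014 - 1968)) = 1/(68771 - 22982) = 1/45789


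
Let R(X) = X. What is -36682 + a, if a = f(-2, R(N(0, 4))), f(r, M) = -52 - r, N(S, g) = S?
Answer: -36732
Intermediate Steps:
a = -50 (a = -52 - 1*(-2) = -52 + 2 = -50)
-36682 + a = -36682 - 50 = -36732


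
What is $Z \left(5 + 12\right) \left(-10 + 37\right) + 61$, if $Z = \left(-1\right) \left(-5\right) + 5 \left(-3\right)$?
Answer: $-4529$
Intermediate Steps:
$Z = -10$ ($Z = 5 - 15 = -10$)
$Z \left(5 + 12\right) \left(-10 + 37\right) + 61 = - 10 \left(5 + 12\right) \left(-10 + 37\right) + 61 = - 10 \cdot 17 \cdot 27 + 61 = \left(-10\right) 459 + 61 = -4590 + 61 = -4529$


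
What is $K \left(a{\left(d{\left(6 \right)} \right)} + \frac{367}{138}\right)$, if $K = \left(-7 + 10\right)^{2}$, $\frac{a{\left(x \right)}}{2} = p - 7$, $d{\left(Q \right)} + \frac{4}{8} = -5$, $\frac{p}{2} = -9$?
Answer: $- \frac{19599}{46} \approx -426.07$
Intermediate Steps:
$p = -18$ ($p = 2 \left(-9\right) = -18$)
$d{\left(Q \right)} = - \frac{11}{2}$ ($d{\left(Q \right)} = - \frac{1}{2} - 5 = - \frac{11}{2}$)
$a{\left(x \right)} = -50$ ($a{\left(x \right)} = 2 \left(-18 - 7\right) = 2 \left(-25\right) = -50$)
$K = 9$ ($K = 3^{2} = 9$)
$K \left(a{\left(d{\left(6 \right)} \right)} + \frac{367}{138}\right) = 9 \left(-50 + \frac{367}{138}\right) = 9 \left(- \frac{6533}{138}\right) = - \frac{19599}{46}$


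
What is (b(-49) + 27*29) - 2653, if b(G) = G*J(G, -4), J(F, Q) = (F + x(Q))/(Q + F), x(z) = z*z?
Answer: -100727/53 ≈ -1900.5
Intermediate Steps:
x(z) = z²
J(F, Q) = (F + Q²)/(F + Q) (J(F, Q) = (F + Q²)/(Q + F) = (F + Q²)/(F + Q))
b(G) = G*(16 + G)/(-4 + G) (b(G) = G*((G + (-4)²)/(G - 4)) = G*((G + 16)/(-4 + G)) = G*((16 + G)/(-4 + G)) = G*(16 + G)/(-4 + G))
(b(-49) + 27*29) - 2653 = (-49*(16 - 49)/(-4 - 49) + 27*29) - 2653 = (-49*(-33)/(-53) + 783) - 2653 = (-49*(-1/53)*(-33) + 783) - 2653 = (-1617/53 + 783) - 2653 = 39882/53 - 2653 = -100727/53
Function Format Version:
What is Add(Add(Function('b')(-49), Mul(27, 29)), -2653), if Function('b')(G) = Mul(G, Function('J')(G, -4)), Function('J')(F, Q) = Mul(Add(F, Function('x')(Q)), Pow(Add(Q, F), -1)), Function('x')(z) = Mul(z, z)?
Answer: Rational(-100727, 53) ≈ -1900.5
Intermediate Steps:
Function('x')(z) = Pow(z, 2)
Function('J')(F, Q) = Mul(Pow(Add(F, Q), -1), Add(F, Pow(Q, 2))) (Function('J')(F, Q) = Mul(Add(F, Pow(Q, 2)), Pow(Add(Q, F), -1)) = Mul(Add(F, Pow(Q, 2)), Pow(Add(F, Q), -1)) = Mul(Pow(Add(F, Q), -1), Add(F, Pow(Q, 2))))
Function('b')(G) = Mul(G, Pow(Add(-4, G), -1), Add(16, G)) (Function('b')(G) = Mul(G, Mul(Pow(Add(G, -4), -1), Add(G, Pow(-4, 2)))) = Mul(G, Mul(Pow(Add(-4, G), -1), Add(G, 16))) = Mul(G, Mul(Pow(Add(-4, G), -1), Add(16, G))) = Mul(G, Pow(Add(-4, G), -1), Add(16, G)))
Add(Add(Function('b')(-49), Mul(27, 29)), -2653) = Add(Add(Mul(-49, Pow(Add(-4, -49), -1), Add(16, -49)), Mul(27, 29)), -2653) = Add(Add(Mul(-49, Pow(-53, -1), -33), 783), -2653) = Add(Add(Mul(-49, Rational(-1, 53), -33), 783), -2653) = Add(Add(Rational(-1617, 53), 783), -2653) = Add(Rational(39882, 53), -2653) = Rational(-100727, 53)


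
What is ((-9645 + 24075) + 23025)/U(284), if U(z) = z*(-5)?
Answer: -7491/284 ≈ -26.377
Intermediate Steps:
U(z) = -5*z
((-9645 + 24075) + 23025)/U(284) = ((-9645 + 24075) + 23025)/((-5*284)) = (14430 + 23025)/(-1420) = 37455*(-1/1420) = -7491/284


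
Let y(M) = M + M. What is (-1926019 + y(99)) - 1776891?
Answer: -3702712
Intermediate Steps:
y(M) = 2*M
(-1926019 + y(99)) - 1776891 = (-1926019 + 2*99) - 1776891 = (-1926019 + 198) - 1776891 = -1925821 - 1776891 = -3702712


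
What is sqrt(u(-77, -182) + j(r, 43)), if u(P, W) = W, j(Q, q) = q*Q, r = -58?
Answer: 2*I*sqrt(669) ≈ 51.73*I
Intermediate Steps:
j(Q, q) = Q*q
sqrt(u(-77, -182) + j(r, 43)) = sqrt(-182 - 58*43) = sqrt(-182 - 2494) = sqrt(-2676) = 2*I*sqrt(669)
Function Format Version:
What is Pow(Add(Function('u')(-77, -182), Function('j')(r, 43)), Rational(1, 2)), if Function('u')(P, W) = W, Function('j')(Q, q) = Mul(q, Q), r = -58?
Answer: Mul(2, I, Pow(669, Rational(1, 2))) ≈ Mul(51.730, I)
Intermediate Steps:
Function('j')(Q, q) = Mul(Q, q)
Pow(Add(Function('u')(-77, -182), Function('j')(r, 43)), Rational(1, 2)) = Pow(Add(-182, Mul(-58, 43)), Rational(1, 2)) = Pow(Add(-182, -2494), Rational(1, 2)) = Pow(-2676, Rational(1, 2)) = Mul(2, I, Pow(669, Rational(1, 2)))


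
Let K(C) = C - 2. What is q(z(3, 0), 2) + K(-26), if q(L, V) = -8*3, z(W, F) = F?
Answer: -52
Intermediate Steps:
q(L, V) = -24
K(C) = -2 + C
q(z(3, 0), 2) + K(-26) = -24 + (-2 - 26) = -24 - 28 = -52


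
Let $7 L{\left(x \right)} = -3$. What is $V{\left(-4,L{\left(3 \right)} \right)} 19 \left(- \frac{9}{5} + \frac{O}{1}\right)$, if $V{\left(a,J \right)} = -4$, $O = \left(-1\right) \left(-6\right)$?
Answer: $- \frac{1596}{5} \approx -319.2$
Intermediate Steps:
$L{\left(x \right)} = - \frac{3}{7}$ ($L{\left(x \right)} = \frac{1}{7} \left(-3\right) = - \frac{3}{7}$)
$O = 6$
$V{\left(-4,L{\left(3 \right)} \right)} 19 \left(- \frac{9}{5} + \frac{O}{1}\right) = \left(-4\right) 19 \left(- \frac{9}{5} + \frac{6}{1}\right) = - 76 \left(\left(-9\right) \frac{1}{5} + 6 \cdot 1\right) = - 76 \left(- \frac{9}{5} + 6\right) = \left(-76\right) \frac{21}{5} = - \frac{1596}{5}$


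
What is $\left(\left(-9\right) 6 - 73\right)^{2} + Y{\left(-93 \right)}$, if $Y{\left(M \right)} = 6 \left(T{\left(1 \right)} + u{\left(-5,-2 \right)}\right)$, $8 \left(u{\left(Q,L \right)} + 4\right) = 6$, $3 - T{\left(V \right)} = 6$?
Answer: $\frac{32183}{2} \approx 16092.0$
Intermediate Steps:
$T{\left(V \right)} = -3$ ($T{\left(V \right)} = 3 - 6 = -3$)
$u{\left(Q,L \right)} = - \frac{13}{4}$ ($u{\left(Q,L \right)} = -4 + \frac{1}{8} \cdot 6 = -4 + \frac{3}{4} = - \frac{13}{4}$)
$Y{\left(M \right)} = - \frac{75}{2}$ ($Y{\left(M \right)} = 6 \left(-3 - \frac{13}{4}\right) = 6 \left(- \frac{25}{4}\right) = - \frac{75}{2}$)
$\left(\left(-9\right) 6 - 73\right)^{2} + Y{\left(-93 \right)} = \left(\left(-9\right) 6 - 73\right)^{2} - \frac{75}{2} = \left(-54 - 73\right)^{2} - \frac{75}{2} = \left(-127\right)^{2} - \frac{75}{2} = 16129 - \frac{75}{2} = \frac{32183}{2}$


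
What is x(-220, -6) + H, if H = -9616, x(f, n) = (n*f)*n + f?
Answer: -17756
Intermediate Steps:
x(f, n) = f + f*n**2 (x(f, n) = (f*n)*n + f = f*n**2 + f = f + f*n**2)
x(-220, -6) + H = -220*(1 + (-6)**2) - 9616 = -220*(1 + 36) - 9616 = -220*37 - 9616 = -8140 - 9616 = -17756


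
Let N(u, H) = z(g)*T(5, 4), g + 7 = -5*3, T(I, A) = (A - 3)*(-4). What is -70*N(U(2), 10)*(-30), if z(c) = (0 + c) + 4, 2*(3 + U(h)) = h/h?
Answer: 151200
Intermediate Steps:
T(I, A) = 12 - 4*A (T(I, A) = (-3 + A)*(-4) = 12 - 4*A)
U(h) = -5/2 (U(h) = -3 + (h/h)/2 = -3 + (½)*1 = -3 + ½ = -5/2)
g = -22 (g = -7 - 5*3 = -7 - 15 = -22)
z(c) = 4 + c (z(c) = c + 4 = 4 + c)
N(u, H) = 72 (N(u, H) = (4 - 22)*(12 - 4*4) = -18*(12 - 16) = -18*(-4) = 72)
-70*N(U(2), 10)*(-30) = -70*72*(-30) = -5040*(-30) = 151200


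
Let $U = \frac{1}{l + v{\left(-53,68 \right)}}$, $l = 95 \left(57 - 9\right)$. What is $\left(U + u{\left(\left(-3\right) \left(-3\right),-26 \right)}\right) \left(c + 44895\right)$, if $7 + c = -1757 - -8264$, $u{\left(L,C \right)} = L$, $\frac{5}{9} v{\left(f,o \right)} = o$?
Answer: $\frac{10829594635}{23412} \approx 4.6257 \cdot 10^{5}$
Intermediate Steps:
$v{\left(f,o \right)} = \frac{9 o}{5}$
$c = 6500$ ($c = -7 - -6507 = -7 + \left(-1757 + 8264\right) = -7 + 6507 = 6500$)
$l = 4560$ ($l = 95 \cdot 48 = 4560$)
$U = \frac{5}{23412}$ ($U = \frac{1}{4560 + \frac{9}{5} \cdot 68} = \frac{1}{4560 + \frac{612}{5}} = \frac{1}{\frac{23412}{5}} = \frac{5}{23412} \approx 0.00021357$)
$\left(U + u{\left(\left(-3\right) \left(-3\right),-26 \right)}\right) \left(c + 44895\right) = \left(\frac{5}{23412} - -9\right) \left(6500 + 44895\right) = \left(\frac{5}{23412} + 9\right) 51395 = \frac{210713}{23412} \cdot 51395 = \frac{10829594635}{23412}$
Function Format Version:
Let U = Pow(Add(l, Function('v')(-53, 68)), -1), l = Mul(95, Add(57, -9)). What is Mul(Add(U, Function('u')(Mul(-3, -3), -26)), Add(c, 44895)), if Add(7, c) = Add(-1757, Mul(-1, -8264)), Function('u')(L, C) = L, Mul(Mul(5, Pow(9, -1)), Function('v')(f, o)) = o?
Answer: Rational(10829594635, 23412) ≈ 4.6257e+5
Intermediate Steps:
Function('v')(f, o) = Mul(Rational(9, 5), o)
c = 6500 (c = Add(-7, Add(-1757, Mul(-1, -8264))) = Add(-7, Add(-1757, 8264)) = Add(-7, 6507) = 6500)
l = 4560 (l = Mul(95, 48) = 4560)
U = Rational(5, 23412) (U = Pow(Add(4560, Mul(Rational(9, 5), 68)), -1) = Pow(Add(4560, Rational(612, 5)), -1) = Pow(Rational(23412, 5), -1) = Rational(5, 23412) ≈ 0.00021357)
Mul(Add(U, Function('u')(Mul(-3, -3), -26)), Add(c, 44895)) = Mul(Add(Rational(5, 23412), Mul(-3, -3)), Add(6500, 44895)) = Mul(Add(Rational(5, 23412), 9), 51395) = Mul(Rational(210713, 23412), 51395) = Rational(10829594635, 23412)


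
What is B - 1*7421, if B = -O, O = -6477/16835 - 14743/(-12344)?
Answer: -1542335458357/207811240 ≈ -7421.8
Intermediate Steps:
O = 168246317/207811240 (O = -6477*1/16835 - 14743*(-1/12344) = -6477/16835 + 14743/12344 = 168246317/207811240 ≈ 0.80961)
B = -168246317/207811240 (B = -1*168246317/207811240 = -168246317/207811240 ≈ -0.80961)
B - 1*7421 = -168246317/207811240 - 1*7421 = -168246317/207811240 - 7421 = -1542335458357/207811240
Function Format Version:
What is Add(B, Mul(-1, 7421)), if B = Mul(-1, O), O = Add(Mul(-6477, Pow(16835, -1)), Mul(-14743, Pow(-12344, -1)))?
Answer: Rational(-1542335458357, 207811240) ≈ -7421.8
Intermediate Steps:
O = Rational(168246317, 207811240) (O = Add(Mul(-6477, Rational(1, 16835)), Mul(-14743, Rational(-1, 12344))) = Add(Rational(-6477, 16835), Rational(14743, 12344)) = Rational(168246317, 207811240) ≈ 0.80961)
B = Rational(-168246317, 207811240) (B = Mul(-1, Rational(168246317, 207811240)) = Rational(-168246317, 207811240) ≈ -0.80961)
Add(B, Mul(-1, 7421)) = Add(Rational(-168246317, 207811240), Mul(-1, 7421)) = Add(Rational(-168246317, 207811240), -7421) = Rational(-1542335458357, 207811240)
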